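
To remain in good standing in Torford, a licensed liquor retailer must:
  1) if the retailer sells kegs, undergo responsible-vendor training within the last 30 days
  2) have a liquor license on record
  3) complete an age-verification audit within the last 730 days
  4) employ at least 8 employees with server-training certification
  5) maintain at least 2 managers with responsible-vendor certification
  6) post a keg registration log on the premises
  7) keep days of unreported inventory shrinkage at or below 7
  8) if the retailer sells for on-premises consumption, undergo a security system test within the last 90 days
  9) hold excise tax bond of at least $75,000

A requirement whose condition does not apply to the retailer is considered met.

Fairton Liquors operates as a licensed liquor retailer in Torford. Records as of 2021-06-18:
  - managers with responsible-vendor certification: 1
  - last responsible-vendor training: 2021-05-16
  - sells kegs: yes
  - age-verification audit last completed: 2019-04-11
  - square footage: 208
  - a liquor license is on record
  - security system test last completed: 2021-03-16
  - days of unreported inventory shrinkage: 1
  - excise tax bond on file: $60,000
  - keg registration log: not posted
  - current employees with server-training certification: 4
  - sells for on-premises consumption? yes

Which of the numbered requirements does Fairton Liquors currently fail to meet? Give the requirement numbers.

1. condition 'sells kegs' holds; responsible-vendor training 33 days ago vs limit 30 → not met
2. liquor license present → met
3. age-verification audit 799 days ago vs limit 730 → not met
4. employees with server-training certification 4 < 8 → not met
5. managers with responsible-vendor certification 1 < 2 → not met
6. keg registration log absent → not met
7. days of unreported inventory shrinkage 1 ≤ 7 → met
8. condition 'sells for on-premises consumption' holds; security system test 94 days ago vs limit 90 → not met
9. excise tax bond $60,000 < $75,000 → not met
Not met: 1, 3, 4, 5, 6, 8, 9

1, 3, 4, 5, 6, 8, 9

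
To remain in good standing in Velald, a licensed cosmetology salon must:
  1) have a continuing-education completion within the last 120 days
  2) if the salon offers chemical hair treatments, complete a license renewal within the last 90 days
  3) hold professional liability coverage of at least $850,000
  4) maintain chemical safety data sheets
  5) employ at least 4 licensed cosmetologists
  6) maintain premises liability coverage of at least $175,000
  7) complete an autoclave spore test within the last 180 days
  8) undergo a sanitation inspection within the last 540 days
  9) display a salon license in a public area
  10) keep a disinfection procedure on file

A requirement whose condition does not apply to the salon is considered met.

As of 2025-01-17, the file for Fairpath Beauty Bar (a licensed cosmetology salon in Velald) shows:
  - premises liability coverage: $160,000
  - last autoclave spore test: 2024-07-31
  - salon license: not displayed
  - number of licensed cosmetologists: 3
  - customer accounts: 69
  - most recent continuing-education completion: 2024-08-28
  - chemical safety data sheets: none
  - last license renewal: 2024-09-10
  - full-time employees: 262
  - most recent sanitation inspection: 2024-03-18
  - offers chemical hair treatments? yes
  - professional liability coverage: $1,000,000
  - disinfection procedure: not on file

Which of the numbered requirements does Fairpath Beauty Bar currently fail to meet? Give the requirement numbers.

1, 2, 4, 5, 6, 9, 10

1. continuing-education completion 142 days ago vs limit 120 → not met
2. condition 'offers chemical hair treatments' holds; license renewal 129 days ago vs limit 90 → not met
3. professional liability coverage $1,000,000 ≥ $850,000 → met
4. chemical safety data sheets absent → not met
5. licensed cosmetologists 3 < 4 → not met
6. premises liability coverage $160,000 < $175,000 → not met
7. autoclave spore test 170 days ago vs limit 180 → met
8. sanitation inspection 305 days ago vs limit 540 → met
9. salon license absent → not met
10. disinfection procedure absent → not met
Not met: 1, 2, 4, 5, 6, 9, 10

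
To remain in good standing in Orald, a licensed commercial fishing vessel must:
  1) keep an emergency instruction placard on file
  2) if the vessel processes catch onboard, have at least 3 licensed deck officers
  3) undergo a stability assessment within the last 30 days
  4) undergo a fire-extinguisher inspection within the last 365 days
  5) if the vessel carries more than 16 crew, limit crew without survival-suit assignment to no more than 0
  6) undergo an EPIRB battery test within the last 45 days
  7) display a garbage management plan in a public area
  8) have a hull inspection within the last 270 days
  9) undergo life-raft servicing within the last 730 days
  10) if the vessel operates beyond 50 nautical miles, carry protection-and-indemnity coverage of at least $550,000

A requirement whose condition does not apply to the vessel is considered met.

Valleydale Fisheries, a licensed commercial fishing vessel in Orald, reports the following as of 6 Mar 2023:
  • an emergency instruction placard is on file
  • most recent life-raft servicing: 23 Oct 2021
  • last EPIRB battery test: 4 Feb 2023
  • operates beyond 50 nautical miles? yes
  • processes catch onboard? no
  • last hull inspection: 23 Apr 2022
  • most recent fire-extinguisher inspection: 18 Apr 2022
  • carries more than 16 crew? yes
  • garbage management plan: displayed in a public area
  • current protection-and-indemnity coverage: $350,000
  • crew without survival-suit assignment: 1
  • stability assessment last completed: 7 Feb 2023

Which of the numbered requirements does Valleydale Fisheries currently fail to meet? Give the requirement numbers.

1. emergency instruction placard present → met
2. condition 'processes catch onboard' does not hold → requirement n/a → met
3. stability assessment 27 days ago vs limit 30 → met
4. fire-extinguisher inspection 322 days ago vs limit 365 → met
5. condition 'carries more than 16 crew' holds; crew without survival-suit assignment 1 > 0 → not met
6. EPIRB battery test 30 days ago vs limit 45 → met
7. garbage management plan present → met
8. hull inspection 317 days ago vs limit 270 → not met
9. life-raft servicing 499 days ago vs limit 730 → met
10. condition 'operates beyond 50 nautical miles' holds; protection-and-indemnity coverage $350,000 < $550,000 → not met
Not met: 5, 8, 10

5, 8, 10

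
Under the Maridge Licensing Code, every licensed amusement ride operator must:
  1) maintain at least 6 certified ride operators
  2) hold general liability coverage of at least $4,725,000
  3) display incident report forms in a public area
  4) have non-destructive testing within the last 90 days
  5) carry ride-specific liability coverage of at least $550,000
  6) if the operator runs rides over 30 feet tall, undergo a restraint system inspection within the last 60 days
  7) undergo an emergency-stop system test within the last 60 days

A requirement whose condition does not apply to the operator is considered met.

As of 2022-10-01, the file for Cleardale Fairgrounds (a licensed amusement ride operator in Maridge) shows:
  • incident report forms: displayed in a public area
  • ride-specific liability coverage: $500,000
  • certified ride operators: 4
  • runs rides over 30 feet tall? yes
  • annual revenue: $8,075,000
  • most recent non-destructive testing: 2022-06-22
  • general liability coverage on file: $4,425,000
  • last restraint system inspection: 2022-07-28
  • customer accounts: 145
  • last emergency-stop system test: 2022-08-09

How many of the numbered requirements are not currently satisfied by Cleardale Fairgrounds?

1. certified ride operators 4 < 6 → not met
2. general liability coverage $4,425,000 < $4,725,000 → not met
3. incident report forms present → met
4. non-destructive testing 101 days ago vs limit 90 → not met
5. ride-specific liability coverage $500,000 < $550,000 → not met
6. condition 'runs rides over 30 feet tall' holds; restraint system inspection 65 days ago vs limit 60 → not met
7. emergency-stop system test 53 days ago vs limit 60 → met
Not met: 5 of 7

5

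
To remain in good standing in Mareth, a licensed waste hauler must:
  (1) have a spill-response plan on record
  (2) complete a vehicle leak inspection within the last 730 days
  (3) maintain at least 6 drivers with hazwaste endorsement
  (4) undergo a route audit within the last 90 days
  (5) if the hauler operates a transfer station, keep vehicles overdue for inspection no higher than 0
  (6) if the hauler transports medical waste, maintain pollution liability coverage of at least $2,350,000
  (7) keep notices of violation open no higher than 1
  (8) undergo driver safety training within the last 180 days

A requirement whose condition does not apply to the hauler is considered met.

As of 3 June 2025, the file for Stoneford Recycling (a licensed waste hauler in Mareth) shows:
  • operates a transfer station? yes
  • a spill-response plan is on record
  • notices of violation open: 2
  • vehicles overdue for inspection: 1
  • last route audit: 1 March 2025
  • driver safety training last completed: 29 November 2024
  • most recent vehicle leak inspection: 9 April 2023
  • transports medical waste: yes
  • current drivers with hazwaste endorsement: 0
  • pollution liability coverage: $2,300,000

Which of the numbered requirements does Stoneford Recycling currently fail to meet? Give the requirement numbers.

1. spill-response plan present → met
2. vehicle leak inspection 786 days ago vs limit 730 → not met
3. drivers with hazwaste endorsement 0 < 6 → not met
4. route audit 94 days ago vs limit 90 → not met
5. condition 'operates a transfer station' holds; vehicles overdue for inspection 1 > 0 → not met
6. condition 'transports medical waste' holds; pollution liability coverage $2,300,000 < $2,350,000 → not met
7. notices of violation open 2 > 1 → not met
8. driver safety training 186 days ago vs limit 180 → not met
Not met: 2, 3, 4, 5, 6, 7, 8

2, 3, 4, 5, 6, 7, 8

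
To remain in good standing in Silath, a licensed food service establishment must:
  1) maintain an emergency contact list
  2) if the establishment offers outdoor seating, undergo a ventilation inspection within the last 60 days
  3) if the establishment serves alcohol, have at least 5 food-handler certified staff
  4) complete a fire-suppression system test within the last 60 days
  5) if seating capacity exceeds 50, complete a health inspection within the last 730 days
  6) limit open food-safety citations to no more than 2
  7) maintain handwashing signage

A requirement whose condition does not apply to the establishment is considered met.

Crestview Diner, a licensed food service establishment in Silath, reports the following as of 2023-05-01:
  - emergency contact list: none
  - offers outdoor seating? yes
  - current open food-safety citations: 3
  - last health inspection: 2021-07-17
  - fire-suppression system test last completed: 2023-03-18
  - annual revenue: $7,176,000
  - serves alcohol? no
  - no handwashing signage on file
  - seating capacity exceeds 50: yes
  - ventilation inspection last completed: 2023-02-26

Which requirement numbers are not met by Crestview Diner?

1. emergency contact list absent → not met
2. condition 'offers outdoor seating' holds; ventilation inspection 64 days ago vs limit 60 → not met
3. condition 'serves alcohol' does not hold → requirement n/a → met
4. fire-suppression system test 44 days ago vs limit 60 → met
5. condition 'seating capacity exceeds 50' holds; health inspection 653 days ago vs limit 730 → met
6. open food-safety citations 3 > 2 → not met
7. handwashing signage absent → not met
Not met: 1, 2, 6, 7

1, 2, 6, 7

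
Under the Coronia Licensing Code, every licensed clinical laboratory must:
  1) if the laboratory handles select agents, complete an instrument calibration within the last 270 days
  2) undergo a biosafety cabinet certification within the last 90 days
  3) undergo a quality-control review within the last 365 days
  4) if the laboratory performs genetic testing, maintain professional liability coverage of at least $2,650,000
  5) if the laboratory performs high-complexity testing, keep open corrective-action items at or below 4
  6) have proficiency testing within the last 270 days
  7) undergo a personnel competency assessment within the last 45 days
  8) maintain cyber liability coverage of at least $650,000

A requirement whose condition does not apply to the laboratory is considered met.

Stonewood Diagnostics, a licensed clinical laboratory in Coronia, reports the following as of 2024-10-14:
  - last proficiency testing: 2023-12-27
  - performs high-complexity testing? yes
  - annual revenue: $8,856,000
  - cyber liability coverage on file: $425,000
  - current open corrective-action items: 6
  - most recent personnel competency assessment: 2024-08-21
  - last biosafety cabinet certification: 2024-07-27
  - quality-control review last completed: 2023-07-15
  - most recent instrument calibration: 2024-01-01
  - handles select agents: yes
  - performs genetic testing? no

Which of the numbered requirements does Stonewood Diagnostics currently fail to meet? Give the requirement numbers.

1. condition 'handles select agents' holds; instrument calibration 287 days ago vs limit 270 → not met
2. biosafety cabinet certification 79 days ago vs limit 90 → met
3. quality-control review 457 days ago vs limit 365 → not met
4. condition 'performs genetic testing' does not hold → requirement n/a → met
5. condition 'performs high-complexity testing' holds; open corrective-action items 6 > 4 → not met
6. proficiency testing 292 days ago vs limit 270 → not met
7. personnel competency assessment 54 days ago vs limit 45 → not met
8. cyber liability coverage $425,000 < $650,000 → not met
Not met: 1, 3, 5, 6, 7, 8

1, 3, 5, 6, 7, 8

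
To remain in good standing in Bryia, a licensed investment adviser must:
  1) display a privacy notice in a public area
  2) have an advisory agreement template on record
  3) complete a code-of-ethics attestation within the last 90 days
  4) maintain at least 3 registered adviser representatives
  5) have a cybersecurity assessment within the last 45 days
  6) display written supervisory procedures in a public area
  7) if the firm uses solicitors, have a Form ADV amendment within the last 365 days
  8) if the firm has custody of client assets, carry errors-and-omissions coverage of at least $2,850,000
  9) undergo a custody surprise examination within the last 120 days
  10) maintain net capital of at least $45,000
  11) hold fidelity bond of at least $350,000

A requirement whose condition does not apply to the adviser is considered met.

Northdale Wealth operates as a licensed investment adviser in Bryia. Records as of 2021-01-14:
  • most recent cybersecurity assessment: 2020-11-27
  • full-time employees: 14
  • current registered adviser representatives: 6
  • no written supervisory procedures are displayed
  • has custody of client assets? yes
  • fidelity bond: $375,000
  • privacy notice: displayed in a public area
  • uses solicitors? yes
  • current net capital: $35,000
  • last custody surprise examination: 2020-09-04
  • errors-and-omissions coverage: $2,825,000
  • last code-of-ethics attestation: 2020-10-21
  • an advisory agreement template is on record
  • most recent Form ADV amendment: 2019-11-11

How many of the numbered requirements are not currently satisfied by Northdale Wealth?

1. privacy notice present → met
2. advisory agreement template present → met
3. code-of-ethics attestation 85 days ago vs limit 90 → met
4. registered adviser representatives 6 ≥ 3 → met
5. cybersecurity assessment 48 days ago vs limit 45 → not met
6. written supervisory procedures absent → not met
7. condition 'uses solicitors' holds; Form ADV amendment 430 days ago vs limit 365 → not met
8. condition 'has custody of client assets' holds; errors-and-omissions coverage $2,825,000 < $2,850,000 → not met
9. custody surprise examination 132 days ago vs limit 120 → not met
10. net capital $35,000 < $45,000 → not met
11. fidelity bond $375,000 ≥ $350,000 → met
Not met: 6 of 11

6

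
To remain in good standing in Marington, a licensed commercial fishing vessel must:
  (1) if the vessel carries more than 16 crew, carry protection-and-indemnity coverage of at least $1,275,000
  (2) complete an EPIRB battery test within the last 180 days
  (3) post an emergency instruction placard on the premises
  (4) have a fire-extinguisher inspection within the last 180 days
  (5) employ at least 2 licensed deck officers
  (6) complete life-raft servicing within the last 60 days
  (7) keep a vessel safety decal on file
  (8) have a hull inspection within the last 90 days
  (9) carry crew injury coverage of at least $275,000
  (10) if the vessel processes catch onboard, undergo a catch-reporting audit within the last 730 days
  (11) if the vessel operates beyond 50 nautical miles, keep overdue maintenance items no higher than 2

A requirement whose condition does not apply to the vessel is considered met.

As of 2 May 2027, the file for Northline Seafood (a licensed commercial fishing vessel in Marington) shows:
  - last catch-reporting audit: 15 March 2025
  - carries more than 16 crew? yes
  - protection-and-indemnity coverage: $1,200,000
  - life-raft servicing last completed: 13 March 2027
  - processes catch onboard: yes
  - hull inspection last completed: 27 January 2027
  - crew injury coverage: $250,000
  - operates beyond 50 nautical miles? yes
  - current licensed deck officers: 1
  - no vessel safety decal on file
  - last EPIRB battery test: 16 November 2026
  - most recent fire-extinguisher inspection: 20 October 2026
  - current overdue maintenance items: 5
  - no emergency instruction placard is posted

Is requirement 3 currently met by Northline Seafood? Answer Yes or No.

3. emergency instruction placard absent → not met

No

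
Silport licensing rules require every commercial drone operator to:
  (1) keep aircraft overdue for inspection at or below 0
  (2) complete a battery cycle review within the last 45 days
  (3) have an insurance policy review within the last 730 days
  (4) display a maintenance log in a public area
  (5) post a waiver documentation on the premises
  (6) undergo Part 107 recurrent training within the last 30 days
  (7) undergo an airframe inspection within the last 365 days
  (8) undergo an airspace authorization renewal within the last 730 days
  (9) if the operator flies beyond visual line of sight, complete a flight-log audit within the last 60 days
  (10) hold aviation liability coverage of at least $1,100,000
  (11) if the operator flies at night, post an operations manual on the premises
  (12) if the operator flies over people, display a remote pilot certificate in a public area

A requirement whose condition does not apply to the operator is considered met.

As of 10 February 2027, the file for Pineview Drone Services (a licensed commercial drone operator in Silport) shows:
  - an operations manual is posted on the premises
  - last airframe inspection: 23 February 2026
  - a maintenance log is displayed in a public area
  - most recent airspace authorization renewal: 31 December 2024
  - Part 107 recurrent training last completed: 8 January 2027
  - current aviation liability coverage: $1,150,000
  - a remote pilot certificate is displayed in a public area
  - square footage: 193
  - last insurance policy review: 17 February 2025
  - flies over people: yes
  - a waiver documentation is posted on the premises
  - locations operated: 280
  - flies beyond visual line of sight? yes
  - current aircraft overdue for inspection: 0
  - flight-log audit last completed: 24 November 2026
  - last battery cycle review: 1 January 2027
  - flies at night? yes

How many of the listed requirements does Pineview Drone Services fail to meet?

1. aircraft overdue for inspection 0 ≤ 0 → met
2. battery cycle review 40 days ago vs limit 45 → met
3. insurance policy review 723 days ago vs limit 730 → met
4. maintenance log present → met
5. waiver documentation present → met
6. Part 107 recurrent training 33 days ago vs limit 30 → not met
7. airframe inspection 352 days ago vs limit 365 → met
8. airspace authorization renewal 771 days ago vs limit 730 → not met
9. condition 'flies beyond visual line of sight' holds; flight-log audit 78 days ago vs limit 60 → not met
10. aviation liability coverage $1,150,000 ≥ $1,100,000 → met
11. condition 'flies at night' holds; operations manual present → met
12. condition 'flies over people' holds; remote pilot certificate present → met
Not met: 3 of 12

3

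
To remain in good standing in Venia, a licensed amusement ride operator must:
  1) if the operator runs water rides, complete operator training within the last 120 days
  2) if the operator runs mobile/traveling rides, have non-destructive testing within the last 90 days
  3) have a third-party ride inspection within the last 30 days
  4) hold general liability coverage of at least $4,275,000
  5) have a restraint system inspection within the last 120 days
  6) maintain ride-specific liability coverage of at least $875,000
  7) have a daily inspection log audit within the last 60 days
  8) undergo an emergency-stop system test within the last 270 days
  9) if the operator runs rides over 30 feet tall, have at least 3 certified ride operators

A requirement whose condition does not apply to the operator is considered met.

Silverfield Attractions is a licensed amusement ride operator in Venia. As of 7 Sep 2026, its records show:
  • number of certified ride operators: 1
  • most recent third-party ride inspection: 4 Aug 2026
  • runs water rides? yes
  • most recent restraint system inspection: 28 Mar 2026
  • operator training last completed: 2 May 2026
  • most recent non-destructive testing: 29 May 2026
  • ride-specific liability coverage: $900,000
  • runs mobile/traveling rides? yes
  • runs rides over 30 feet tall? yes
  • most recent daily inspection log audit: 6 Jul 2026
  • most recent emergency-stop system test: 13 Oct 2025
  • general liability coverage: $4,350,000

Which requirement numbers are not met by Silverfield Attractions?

1, 2, 3, 5, 7, 8, 9

1. condition 'runs water rides' holds; operator training 128 days ago vs limit 120 → not met
2. condition 'runs mobile/traveling rides' holds; non-destructive testing 101 days ago vs limit 90 → not met
3. third-party ride inspection 34 days ago vs limit 30 → not met
4. general liability coverage $4,350,000 ≥ $4,275,000 → met
5. restraint system inspection 163 days ago vs limit 120 → not met
6. ride-specific liability coverage $900,000 ≥ $875,000 → met
7. daily inspection log audit 63 days ago vs limit 60 → not met
8. emergency-stop system test 329 days ago vs limit 270 → not met
9. condition 'runs rides over 30 feet tall' holds; certified ride operators 1 < 3 → not met
Not met: 1, 2, 3, 5, 7, 8, 9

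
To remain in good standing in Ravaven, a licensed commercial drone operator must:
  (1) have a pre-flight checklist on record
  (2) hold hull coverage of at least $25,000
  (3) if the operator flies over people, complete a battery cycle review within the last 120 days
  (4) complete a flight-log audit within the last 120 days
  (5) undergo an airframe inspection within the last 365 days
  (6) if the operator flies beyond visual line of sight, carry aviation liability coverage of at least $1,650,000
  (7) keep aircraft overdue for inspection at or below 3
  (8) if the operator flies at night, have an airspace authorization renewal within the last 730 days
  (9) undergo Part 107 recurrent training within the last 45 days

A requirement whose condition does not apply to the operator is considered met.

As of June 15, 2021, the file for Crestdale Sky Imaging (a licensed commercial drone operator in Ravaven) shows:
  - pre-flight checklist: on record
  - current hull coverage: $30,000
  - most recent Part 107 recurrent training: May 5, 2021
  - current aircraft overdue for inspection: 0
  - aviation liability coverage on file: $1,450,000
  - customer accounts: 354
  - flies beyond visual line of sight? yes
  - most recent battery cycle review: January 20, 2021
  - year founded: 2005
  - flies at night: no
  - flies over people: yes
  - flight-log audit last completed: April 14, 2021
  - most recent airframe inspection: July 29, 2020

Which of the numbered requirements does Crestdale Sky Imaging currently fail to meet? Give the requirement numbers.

3, 6

1. pre-flight checklist present → met
2. hull coverage $30,000 ≥ $25,000 → met
3. condition 'flies over people' holds; battery cycle review 146 days ago vs limit 120 → not met
4. flight-log audit 62 days ago vs limit 120 → met
5. airframe inspection 321 days ago vs limit 365 → met
6. condition 'flies beyond visual line of sight' holds; aviation liability coverage $1,450,000 < $1,650,000 → not met
7. aircraft overdue for inspection 0 ≤ 3 → met
8. condition 'flies at night' does not hold → requirement n/a → met
9. Part 107 recurrent training 41 days ago vs limit 45 → met
Not met: 3, 6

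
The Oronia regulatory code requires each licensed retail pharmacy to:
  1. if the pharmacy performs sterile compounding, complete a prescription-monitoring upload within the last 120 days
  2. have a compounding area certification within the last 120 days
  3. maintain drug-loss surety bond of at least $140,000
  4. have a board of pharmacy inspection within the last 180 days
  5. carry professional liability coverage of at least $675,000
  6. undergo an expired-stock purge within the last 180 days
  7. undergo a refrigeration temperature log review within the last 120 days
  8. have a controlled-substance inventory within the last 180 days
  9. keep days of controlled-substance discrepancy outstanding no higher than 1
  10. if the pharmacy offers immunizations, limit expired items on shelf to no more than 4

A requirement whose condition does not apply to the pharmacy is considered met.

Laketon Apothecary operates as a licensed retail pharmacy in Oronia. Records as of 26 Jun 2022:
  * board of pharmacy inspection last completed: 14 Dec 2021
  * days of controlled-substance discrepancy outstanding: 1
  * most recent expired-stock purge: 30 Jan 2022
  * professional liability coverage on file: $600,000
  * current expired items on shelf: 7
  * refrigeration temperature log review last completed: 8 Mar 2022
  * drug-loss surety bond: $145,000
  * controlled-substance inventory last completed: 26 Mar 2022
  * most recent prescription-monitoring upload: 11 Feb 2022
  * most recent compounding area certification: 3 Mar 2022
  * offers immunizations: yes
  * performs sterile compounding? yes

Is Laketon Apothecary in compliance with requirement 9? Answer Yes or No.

9. days of controlled-substance discrepancy outstanding 1 ≤ 1 → met

Yes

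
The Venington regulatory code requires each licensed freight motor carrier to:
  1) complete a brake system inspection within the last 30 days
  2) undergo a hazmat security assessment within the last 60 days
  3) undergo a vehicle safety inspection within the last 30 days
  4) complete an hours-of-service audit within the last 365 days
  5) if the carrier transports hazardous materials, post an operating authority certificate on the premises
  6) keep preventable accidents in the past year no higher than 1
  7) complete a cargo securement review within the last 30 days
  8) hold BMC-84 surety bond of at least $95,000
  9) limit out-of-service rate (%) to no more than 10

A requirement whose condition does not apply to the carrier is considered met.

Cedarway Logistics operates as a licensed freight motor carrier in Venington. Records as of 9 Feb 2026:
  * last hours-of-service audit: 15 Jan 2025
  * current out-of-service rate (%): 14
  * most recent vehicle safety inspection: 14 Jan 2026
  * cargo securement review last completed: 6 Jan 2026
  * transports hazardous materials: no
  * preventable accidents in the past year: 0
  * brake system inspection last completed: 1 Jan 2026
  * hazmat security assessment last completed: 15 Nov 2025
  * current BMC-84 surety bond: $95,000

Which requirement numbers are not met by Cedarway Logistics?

1. brake system inspection 39 days ago vs limit 30 → not met
2. hazmat security assessment 86 days ago vs limit 60 → not met
3. vehicle safety inspection 26 days ago vs limit 30 → met
4. hours-of-service audit 390 days ago vs limit 365 → not met
5. condition 'transports hazardous materials' does not hold → requirement n/a → met
6. preventable accidents in the past year 0 ≤ 1 → met
7. cargo securement review 34 days ago vs limit 30 → not met
8. BMC-84 surety bond $95,000 ≥ $95,000 → met
9. out-of-service rate (%) 14 > 10 → not met
Not met: 1, 2, 4, 7, 9

1, 2, 4, 7, 9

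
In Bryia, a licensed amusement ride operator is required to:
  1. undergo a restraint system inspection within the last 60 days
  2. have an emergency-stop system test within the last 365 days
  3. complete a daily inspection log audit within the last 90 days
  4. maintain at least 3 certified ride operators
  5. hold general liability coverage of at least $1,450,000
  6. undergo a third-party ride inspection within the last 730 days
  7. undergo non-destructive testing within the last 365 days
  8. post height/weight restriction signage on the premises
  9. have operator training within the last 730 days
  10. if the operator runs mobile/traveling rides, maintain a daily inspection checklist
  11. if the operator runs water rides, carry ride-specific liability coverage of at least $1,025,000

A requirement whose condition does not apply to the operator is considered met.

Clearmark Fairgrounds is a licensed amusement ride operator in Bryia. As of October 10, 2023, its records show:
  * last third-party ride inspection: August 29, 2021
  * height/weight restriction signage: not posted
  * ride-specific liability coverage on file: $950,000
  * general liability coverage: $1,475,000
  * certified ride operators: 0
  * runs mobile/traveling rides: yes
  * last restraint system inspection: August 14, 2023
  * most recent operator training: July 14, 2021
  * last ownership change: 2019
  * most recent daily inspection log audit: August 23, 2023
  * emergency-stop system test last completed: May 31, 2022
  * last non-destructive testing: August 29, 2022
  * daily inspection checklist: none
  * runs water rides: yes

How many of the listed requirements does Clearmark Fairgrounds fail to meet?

8

1. restraint system inspection 57 days ago vs limit 60 → met
2. emergency-stop system test 497 days ago vs limit 365 → not met
3. daily inspection log audit 48 days ago vs limit 90 → met
4. certified ride operators 0 < 3 → not met
5. general liability coverage $1,475,000 ≥ $1,450,000 → met
6. third-party ride inspection 772 days ago vs limit 730 → not met
7. non-destructive testing 407 days ago vs limit 365 → not met
8. height/weight restriction signage absent → not met
9. operator training 818 days ago vs limit 730 → not met
10. condition 'runs mobile/traveling rides' holds; daily inspection checklist absent → not met
11. condition 'runs water rides' holds; ride-specific liability coverage $950,000 < $1,025,000 → not met
Not met: 8 of 11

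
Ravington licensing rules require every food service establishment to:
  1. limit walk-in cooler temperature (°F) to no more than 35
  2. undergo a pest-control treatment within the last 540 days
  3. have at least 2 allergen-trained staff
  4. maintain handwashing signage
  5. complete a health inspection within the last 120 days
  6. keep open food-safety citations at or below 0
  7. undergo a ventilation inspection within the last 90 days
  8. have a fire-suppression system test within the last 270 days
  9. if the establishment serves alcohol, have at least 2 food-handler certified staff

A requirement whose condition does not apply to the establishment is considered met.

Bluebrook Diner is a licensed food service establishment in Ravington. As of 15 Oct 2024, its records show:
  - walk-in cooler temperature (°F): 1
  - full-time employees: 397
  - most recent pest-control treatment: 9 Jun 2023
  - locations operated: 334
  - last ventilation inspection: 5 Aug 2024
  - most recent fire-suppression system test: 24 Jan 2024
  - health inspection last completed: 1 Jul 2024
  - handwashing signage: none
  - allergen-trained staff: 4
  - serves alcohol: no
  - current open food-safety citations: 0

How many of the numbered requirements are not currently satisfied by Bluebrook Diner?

1. walk-in cooler temperature (°F) 1 ≤ 35 → met
2. pest-control treatment 494 days ago vs limit 540 → met
3. allergen-trained staff 4 ≥ 2 → met
4. handwashing signage absent → not met
5. health inspection 106 days ago vs limit 120 → met
6. open food-safety citations 0 ≤ 0 → met
7. ventilation inspection 71 days ago vs limit 90 → met
8. fire-suppression system test 265 days ago vs limit 270 → met
9. condition 'serves alcohol' does not hold → requirement n/a → met
Not met: 1 of 9

1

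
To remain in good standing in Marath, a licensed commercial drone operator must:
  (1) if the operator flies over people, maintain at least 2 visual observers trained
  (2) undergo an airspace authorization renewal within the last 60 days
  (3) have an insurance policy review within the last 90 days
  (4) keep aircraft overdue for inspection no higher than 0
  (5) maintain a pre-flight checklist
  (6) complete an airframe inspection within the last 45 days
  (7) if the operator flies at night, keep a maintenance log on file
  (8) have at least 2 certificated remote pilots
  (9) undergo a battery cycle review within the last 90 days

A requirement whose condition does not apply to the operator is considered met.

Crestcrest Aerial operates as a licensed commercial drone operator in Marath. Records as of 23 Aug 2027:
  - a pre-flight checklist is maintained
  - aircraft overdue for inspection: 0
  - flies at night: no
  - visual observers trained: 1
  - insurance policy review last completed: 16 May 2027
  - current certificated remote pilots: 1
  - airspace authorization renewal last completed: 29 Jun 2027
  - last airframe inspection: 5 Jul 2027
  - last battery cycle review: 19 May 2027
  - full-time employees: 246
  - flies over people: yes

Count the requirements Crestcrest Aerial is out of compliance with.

1. condition 'flies over people' holds; visual observers trained 1 < 2 → not met
2. airspace authorization renewal 55 days ago vs limit 60 → met
3. insurance policy review 99 days ago vs limit 90 → not met
4. aircraft overdue for inspection 0 ≤ 0 → met
5. pre-flight checklist present → met
6. airframe inspection 49 days ago vs limit 45 → not met
7. condition 'flies at night' does not hold → requirement n/a → met
8. certificated remote pilots 1 < 2 → not met
9. battery cycle review 96 days ago vs limit 90 → not met
Not met: 5 of 9

5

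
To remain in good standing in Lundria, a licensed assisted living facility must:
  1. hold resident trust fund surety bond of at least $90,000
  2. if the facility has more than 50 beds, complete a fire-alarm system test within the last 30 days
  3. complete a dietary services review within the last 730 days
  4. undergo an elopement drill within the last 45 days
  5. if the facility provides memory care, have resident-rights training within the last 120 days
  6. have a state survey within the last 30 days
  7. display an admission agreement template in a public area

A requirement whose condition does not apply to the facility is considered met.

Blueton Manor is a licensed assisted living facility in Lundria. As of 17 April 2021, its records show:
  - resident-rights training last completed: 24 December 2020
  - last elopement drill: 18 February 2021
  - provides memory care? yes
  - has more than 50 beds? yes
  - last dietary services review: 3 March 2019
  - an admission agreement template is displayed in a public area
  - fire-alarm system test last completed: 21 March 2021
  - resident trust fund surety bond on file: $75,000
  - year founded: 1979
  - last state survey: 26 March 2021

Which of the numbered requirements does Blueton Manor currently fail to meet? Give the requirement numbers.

1. resident trust fund surety bond $75,000 < $90,000 → not met
2. condition 'has more than 50 beds' holds; fire-alarm system test 27 days ago vs limit 30 → met
3. dietary services review 776 days ago vs limit 730 → not met
4. elopement drill 58 days ago vs limit 45 → not met
5. condition 'provides memory care' holds; resident-rights training 114 days ago vs limit 120 → met
6. state survey 22 days ago vs limit 30 → met
7. admission agreement template present → met
Not met: 1, 3, 4

1, 3, 4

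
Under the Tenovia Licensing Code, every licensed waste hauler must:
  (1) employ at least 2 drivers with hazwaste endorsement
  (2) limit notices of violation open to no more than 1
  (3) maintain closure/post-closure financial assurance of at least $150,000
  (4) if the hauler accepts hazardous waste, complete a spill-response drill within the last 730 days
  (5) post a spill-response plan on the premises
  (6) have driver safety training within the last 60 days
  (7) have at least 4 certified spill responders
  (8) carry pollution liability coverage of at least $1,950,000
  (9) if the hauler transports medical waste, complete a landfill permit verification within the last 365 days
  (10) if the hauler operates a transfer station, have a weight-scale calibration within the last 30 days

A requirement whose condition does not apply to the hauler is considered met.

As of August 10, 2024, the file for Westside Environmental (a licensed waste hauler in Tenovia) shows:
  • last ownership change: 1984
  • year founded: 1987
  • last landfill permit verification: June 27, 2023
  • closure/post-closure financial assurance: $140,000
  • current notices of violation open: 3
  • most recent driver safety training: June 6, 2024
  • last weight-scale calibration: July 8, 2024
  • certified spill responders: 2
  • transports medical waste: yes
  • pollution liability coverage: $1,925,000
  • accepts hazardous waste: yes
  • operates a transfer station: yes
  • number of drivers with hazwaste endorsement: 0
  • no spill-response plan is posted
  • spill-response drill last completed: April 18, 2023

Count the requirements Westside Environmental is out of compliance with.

9

1. drivers with hazwaste endorsement 0 < 2 → not met
2. notices of violation open 3 > 1 → not met
3. closure/post-closure financial assurance $140,000 < $150,000 → not met
4. condition 'accepts hazardous waste' holds; spill-response drill 480 days ago vs limit 730 → met
5. spill-response plan absent → not met
6. driver safety training 65 days ago vs limit 60 → not met
7. certified spill responders 2 < 4 → not met
8. pollution liability coverage $1,925,000 < $1,950,000 → not met
9. condition 'transports medical waste' holds; landfill permit verification 410 days ago vs limit 365 → not met
10. condition 'operates a transfer station' holds; weight-scale calibration 33 days ago vs limit 30 → not met
Not met: 9 of 10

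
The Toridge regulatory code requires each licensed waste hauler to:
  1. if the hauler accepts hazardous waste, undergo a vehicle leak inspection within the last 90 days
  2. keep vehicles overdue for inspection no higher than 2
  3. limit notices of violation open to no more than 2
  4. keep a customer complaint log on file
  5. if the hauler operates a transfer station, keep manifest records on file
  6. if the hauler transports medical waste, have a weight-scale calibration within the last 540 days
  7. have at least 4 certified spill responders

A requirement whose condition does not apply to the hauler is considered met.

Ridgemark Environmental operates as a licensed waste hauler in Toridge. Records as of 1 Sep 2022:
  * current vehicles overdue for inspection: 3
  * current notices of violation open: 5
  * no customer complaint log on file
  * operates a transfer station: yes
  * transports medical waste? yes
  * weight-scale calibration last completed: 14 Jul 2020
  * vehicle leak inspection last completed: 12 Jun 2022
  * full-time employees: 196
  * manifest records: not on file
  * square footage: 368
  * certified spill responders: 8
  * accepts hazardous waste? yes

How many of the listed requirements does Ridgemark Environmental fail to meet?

5

1. condition 'accepts hazardous waste' holds; vehicle leak inspection 81 days ago vs limit 90 → met
2. vehicles overdue for inspection 3 > 2 → not met
3. notices of violation open 5 > 2 → not met
4. customer complaint log absent → not met
5. condition 'operates a transfer station' holds; manifest records absent → not met
6. condition 'transports medical waste' holds; weight-scale calibration 779 days ago vs limit 540 → not met
7. certified spill responders 8 ≥ 4 → met
Not met: 5 of 7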